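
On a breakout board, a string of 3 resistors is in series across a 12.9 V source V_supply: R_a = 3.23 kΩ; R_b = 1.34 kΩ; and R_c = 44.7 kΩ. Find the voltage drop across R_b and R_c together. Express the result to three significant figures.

V ≈ 12.1 V

ΣR = 3.23 + 1.34 + 44.7 = 49.27 kΩ.
R_{R_b..R_c} = 1.34 + 44.7 = 46.04 kΩ.
V = V_supply · R/ΣR = 12.9 × 0.9344 = 12.05 V.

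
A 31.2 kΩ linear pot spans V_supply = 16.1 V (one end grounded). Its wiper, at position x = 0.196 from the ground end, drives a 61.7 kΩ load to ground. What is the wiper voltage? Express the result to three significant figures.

V_out ≈ 2.92 V

Split the track: R_lower = x·R_p = 6.115 kΩ, R_upper = (1−x)·R_p = 25.08 kΩ.
R_L loads the lower segment: effective lower R = 5.564 kΩ.
Then V_out = V_supply · 5.564/(25.08 + 5.564) = 2.923 V.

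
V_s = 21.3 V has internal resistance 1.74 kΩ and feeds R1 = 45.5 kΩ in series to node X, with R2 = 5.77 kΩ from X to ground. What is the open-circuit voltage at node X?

V_th ≈ 2.32 V

R1' = 1.74 + 45.5 = 47.24 kΩ (source resistance + R1).
V_th is the unloaded tap voltage: V_s · R2/(R1'+R2) = 21.3 × 0.1088 = 2.318 V.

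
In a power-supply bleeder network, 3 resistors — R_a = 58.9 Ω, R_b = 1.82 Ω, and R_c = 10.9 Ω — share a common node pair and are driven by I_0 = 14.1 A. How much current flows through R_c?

I ≈ 1.97 A

ΣG = 1/58.9 + 1/1.82 + 1/10.9 = 0.6582.
Current divider: I(R_c) = I_0 · G_k/ΣG = 14.1 × (0.09174/0.6582) = 14.1 × 0.1394 = 1.965 A.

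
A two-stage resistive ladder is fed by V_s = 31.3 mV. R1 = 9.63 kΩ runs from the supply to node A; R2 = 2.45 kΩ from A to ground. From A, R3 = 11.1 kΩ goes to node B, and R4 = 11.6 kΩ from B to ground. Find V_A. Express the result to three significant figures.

The second stage (R3 + R4 = 22.70 kΩ) loads node A in parallel with R2.
Effective lower resistance at A: R2 ‖ 22.70 = 2.211 kΩ.
V_A = 31.3 × 2.211/(9.63 + 2.211) = 5.845 mV.

V_A ≈ 5.85 mV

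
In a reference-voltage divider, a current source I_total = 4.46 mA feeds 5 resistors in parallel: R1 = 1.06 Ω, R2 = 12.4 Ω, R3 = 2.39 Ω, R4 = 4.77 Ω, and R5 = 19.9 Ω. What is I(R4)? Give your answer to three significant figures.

Conductances: ΣG = 1/1.06 + 1/12.4 + 1/2.39 + 1/4.77 + 1/19.9 = 1.702 (1/Ω).
Current divider: I(R4) = I_total · G_k/ΣG = 4.46 × (0.2096/1.702) = 4.46 × 0.1231 = 0.5492 mA.

I ≈ 0.549 mA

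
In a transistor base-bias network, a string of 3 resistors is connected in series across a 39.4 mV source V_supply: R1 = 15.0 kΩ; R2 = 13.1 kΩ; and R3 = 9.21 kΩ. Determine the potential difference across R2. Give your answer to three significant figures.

V ≈ 13.8 mV

Total series resistance ΣR = 15.0 + 13.1 + 9.21 = 37.31 kΩ.
Voltage divider: V = V_supply · (13.10 / 37.31) = 39.4 × 0.3511 = 13.83 mV.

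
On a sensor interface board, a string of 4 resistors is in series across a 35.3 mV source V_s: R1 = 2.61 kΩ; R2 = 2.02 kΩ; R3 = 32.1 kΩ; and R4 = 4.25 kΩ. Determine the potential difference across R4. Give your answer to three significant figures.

V ≈ 3.66 mV

Total series resistance ΣR = 2.61 + 2.02 + 32.1 + 4.25 = 40.98 kΩ.
V = V_s · R/ΣR = 35.3 × 0.1037 = 3.661 mV.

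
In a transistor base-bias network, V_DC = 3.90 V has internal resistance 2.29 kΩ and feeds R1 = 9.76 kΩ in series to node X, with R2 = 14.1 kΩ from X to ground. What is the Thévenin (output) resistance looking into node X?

R1' = 2.29 + 9.76 = 12.05 kΩ (source resistance + R1).
With V_DC suppressed (replaced by a short), R_th = R1' ‖ R2 = (12.05 × 14.1)/(12.05 + 14.1) = 6.497 kΩ.

R_th ≈ 6.50 kΩ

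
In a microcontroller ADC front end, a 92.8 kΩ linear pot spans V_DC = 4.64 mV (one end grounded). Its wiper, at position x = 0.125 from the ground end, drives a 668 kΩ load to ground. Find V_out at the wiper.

V_out ≈ 0.571 mV

Lower segment x·R_p = 11.60 kΩ; upper segment (1−x)·R_p = 81.20 kΩ.
Lower segment in parallel with the load: 11.60 ‖ 668 = 11.40 kΩ.
Then V_out = V_DC · 11.40/(81.20 + 11.40) = 0.5713 mV.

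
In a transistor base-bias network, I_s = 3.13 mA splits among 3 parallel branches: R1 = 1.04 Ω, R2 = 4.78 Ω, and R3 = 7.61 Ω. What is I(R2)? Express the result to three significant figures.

Conductances: ΣG = 1/1.04 + 1/4.78 + 1/7.61 = 1.302 (1/Ω).
By the current-divider rule, I = I_s · G_k/ΣG = 3.13 × 0.1607 = 0.5029 mA.

I ≈ 0.503 mA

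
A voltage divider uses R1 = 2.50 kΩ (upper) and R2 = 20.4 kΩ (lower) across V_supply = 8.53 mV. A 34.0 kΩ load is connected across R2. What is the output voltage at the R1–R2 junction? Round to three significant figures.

R2 ‖ R_L = (20.4 × 34.0)/(20.4 + 34.0) = 12.75 kΩ.
Now apply the divider: V_out = 8.53 × 0.8361 = 7.132 mV.

V_out ≈ 7.13 mV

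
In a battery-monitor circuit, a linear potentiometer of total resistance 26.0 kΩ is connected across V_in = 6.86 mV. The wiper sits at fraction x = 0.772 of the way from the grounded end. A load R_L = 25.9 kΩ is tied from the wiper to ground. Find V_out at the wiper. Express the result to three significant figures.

Lower segment x·R_p = 20.07 kΩ; upper segment (1−x)·R_p = 5.928 kΩ.
R_L loads the lower segment: effective lower R = 11.31 kΩ.
Loaded-divider output: V_out = 6.86 × 0.6561 = 4.501 mV.
(Unloaded: V_out = x·V_in = 5.30 mV.)

V_out ≈ 4.50 mV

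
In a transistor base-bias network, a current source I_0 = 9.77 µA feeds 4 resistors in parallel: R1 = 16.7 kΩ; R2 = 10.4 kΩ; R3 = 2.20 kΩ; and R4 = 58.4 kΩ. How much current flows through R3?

I ≈ 7.07 µA

ΣG = 1/16.7 + 1/10.4 + 1/2.20 + 1/58.4 = 0.6277.
Current divider: I(R3) = I_0 · G_k/ΣG = 9.77 × (0.4545/0.6277) = 9.77 × 0.7241 = 7.075 µA.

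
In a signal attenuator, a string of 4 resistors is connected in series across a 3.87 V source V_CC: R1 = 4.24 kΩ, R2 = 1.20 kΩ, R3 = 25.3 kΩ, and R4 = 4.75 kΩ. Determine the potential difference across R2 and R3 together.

V ≈ 2.89 V

ΣR = 4.24 + 1.20 + 25.3 + 4.75 = 35.49 kΩ.
R_{R2..R3} = 1.20 + 25.3 = 26.50 kΩ.
V = V_CC · R/ΣR = 3.87 × 0.7467 = 2.890 V.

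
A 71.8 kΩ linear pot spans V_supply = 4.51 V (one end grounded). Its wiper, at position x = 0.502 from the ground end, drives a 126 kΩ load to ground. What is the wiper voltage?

V_out ≈ 1.98 V

Split the track: R_lower = x·R_p = 36.04 kΩ, R_upper = (1−x)·R_p = 35.76 kΩ.
R_L loads the lower segment: effective lower R = 28.03 kΩ.
Loaded-divider output: V_out = 4.51 × 0.4394 = 1.982 V.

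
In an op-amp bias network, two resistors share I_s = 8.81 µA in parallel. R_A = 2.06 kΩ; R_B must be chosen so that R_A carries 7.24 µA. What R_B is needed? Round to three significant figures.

R_B ≈ 9.50 kΩ

In a two-way split, I_A/I_s = R_B/(R_A + R_B).
With f = 0.8218, R_B = R_A · f/(1−f) = 2.06 × 4.611 = 9.500 kΩ.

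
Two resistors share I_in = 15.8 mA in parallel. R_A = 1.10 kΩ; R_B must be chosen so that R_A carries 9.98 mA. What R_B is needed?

The fraction through R_A equals R_B/(R_A+R_B).
With f = 0.6316, R_B = R_A · f/(1−f) = 1.10 × 1.715 = 1.886 kΩ.

R_B ≈ 1.89 kΩ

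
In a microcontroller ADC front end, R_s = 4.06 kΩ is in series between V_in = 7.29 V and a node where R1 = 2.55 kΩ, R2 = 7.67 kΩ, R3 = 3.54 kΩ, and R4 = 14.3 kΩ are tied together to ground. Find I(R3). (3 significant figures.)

I ≈ 0.452 mA

Parallel bank: R_p = 1/(1/2.55 + 1/7.67 + 1/3.54 + 1/14.3) = 1.143 kΩ.
V_A by voltage divider: V_A = 7.29 × 1.143/(4.06 + 1.143) = 1.601 V.
I(R3) = V_A / R3 = 1.601/3.54 = 0.4524 mA.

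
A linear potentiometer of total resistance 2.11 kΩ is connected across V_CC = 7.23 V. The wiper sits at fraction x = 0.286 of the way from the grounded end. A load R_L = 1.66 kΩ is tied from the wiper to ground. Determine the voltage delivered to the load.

Lower segment x·R_p = 0.6035 kΩ; upper segment (1−x)·R_p = 1.507 kΩ.
Lower segment in parallel with the load: 0.6035 ‖ 1.66 = 0.4426 kΩ.
V_out = 7.23 × 0.4426/(1.507 + 0.4426) = 1.642 V.
(Unloaded: V_out = x·V_CC = 2.07 V.)

V_out ≈ 1.64 V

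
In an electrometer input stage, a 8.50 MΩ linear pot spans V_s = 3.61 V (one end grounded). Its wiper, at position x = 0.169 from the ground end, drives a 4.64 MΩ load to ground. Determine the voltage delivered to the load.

Split the track: R_lower = x·R_p = 1.437 MΩ, R_upper = (1−x)·R_p = 7.063 MΩ.
(x·R_p) ‖ R_L = 1.097 MΩ.
Then V_out = V_s · 1.097/(7.063 + 1.097) = 0.4852 V.

V_out ≈ 0.485 V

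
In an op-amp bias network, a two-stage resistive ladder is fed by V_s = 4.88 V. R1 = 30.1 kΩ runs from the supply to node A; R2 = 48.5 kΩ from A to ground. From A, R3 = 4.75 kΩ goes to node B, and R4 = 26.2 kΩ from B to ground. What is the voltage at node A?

V_A ≈ 1.88 V

Looking into the second stage from A: R3 + R4 = 30.95 kΩ appears in parallel with R2.
Effective lower resistance at A: R2 ‖ 30.95 = 18.89 kΩ.
First divider: V_A = V_s · 18.89/(30.1 + 18.89) = 1.882 V.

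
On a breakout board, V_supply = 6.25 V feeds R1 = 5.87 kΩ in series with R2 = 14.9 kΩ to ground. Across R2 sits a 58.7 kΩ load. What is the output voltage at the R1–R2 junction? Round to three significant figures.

V_out ≈ 4.18 V

R2 ‖ R_L = (14.9 × 58.7)/(14.9 + 58.7) = 11.88 kΩ.
Voltage divider with the loaded lower leg: V_out = 6.25 × 11.88/(5.87 + 11.88) = 6.25 × 0.6694 = 4.184 V.
(Unloaded it would be 4.48 V; the load pulls it down.)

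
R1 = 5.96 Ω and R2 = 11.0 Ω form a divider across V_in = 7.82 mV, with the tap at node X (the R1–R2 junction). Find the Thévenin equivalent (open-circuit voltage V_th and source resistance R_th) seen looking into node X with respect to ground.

V_th ≈ 5.07 mV, R_th ≈ 3.87 Ω

Open-circuit (no load on X): V_th = V_in · R2/(R1 + R2) = 7.82 × 11.0/(5.960 + 11.0) = 5.072 mV.
Zeroing V_in shorts the top of R1 to ground, so R_th = R1 ‖ R2 = 3.866 Ω.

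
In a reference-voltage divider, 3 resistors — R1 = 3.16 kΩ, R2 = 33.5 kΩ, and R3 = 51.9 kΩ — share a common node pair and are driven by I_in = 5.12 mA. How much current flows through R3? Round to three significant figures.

Total conductance ΣG = 1/3.16 + 1/33.5 + 1/51.9 = 0.3656 (units of 1/kΩ).
R3 takes the fraction G_k/ΣG = 0.01927/0.3656 = 0.05271, so I = 5.12 × 0.05271 = 0.2699 mA.

I ≈ 0.270 mA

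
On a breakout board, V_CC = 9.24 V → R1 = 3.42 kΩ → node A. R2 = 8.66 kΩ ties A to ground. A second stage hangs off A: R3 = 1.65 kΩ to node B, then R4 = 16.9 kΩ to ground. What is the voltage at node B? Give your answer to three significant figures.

Looking into the second stage from A: R3 + R4 = 18.55 kΩ appears in parallel with R2.
R2 ‖ (R3+R4) = 5.904 kΩ.
First divider: V_A = V_CC · 5.904/(3.42 + 5.904) = 5.851 V.
V_B = V_A × 0.9111 = 5.330 V.

V_B ≈ 5.33 V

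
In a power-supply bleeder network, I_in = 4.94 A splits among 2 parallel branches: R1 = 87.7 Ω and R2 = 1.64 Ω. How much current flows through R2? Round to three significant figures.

I ≈ 4.85 A

With just two branches, the current splits inversely with resistance.
So I = 4.94 × 87.7/89.34 = 4.849 A.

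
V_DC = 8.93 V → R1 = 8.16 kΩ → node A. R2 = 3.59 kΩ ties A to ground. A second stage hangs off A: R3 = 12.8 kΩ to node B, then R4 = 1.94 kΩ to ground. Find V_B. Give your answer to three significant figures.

V_B ≈ 0.307 V

The second stage (R3 + R4 = 14.74 kΩ) loads node A in parallel with R2.
R2 ‖ (R3+R4) = 2.887 kΩ.
V_A = 8.93 × 2.887/(8.16 + 2.887) = 2.334 V.
Stage 2 is unloaded, so V_B = V_A · R4/(R3+R4) = 2.334 × 1.94/14.74 = 0.3071 V.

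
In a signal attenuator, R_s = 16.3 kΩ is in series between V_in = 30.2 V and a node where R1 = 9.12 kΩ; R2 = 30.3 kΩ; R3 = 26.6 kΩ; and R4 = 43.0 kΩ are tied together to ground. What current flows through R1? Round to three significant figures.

Equivalent of the parallel group: R_p = 4.914 kΩ.
V_A by voltage divider: V_A = 30.2 × 4.914/(16.3 + 4.914) = 6.995 V.
Branch current I = V_A/R1 = 6.995/9.12 = 0.7670 mA.
(Check via current divider: I_total = 1.424 mA; share G_k/ΣG = 0.5388 → same result.)

I ≈ 0.767 mA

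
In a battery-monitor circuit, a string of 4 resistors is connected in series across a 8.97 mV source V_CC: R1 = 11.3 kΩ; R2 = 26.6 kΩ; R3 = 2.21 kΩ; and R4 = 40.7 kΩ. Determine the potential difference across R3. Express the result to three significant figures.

V ≈ 0.245 mV

Series total: ΣR = 11.3 + 26.6 + 2.21 + 40.7 = 80.81 kΩ.
By the voltage-divider rule, V = 8.97 × 2.210/80.81 = 0.2453 mV.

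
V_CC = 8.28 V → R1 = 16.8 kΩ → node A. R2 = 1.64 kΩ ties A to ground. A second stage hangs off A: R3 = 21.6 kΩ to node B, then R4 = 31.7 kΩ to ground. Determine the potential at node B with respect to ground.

Node A sees R2 in parallel with the series input of stage 2, R3 + R4 = 53.30 kΩ.
R2 ‖ (R3+R4) = 1.591 kΩ.
V_A = 8.28 × 1.591/(16.8 + 1.591) = 0.7163 V.
Then the unloaded second divider: V_B = V_A × R4/(R3+R4) = 0.7163 × 0.5947 = 0.4260 V.

V_B ≈ 0.426 V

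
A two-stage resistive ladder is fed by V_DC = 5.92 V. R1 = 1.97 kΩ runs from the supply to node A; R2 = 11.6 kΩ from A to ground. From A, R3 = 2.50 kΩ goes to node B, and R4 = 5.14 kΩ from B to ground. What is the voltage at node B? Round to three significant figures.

The second stage (R3 + R4 = 7.640 kΩ) loads node A in parallel with R2.
Effective lower resistance at A: R2 ‖ 7.640 = 4.606 kΩ.
First divider: V_A = V_DC · 4.606/(1.97 + 4.606) = 4.147 V.
Then the unloaded second divider: V_B = V_A × R4/(R3+R4) = 4.147 × 0.6728 = 2.790 V.

V_B ≈ 2.79 V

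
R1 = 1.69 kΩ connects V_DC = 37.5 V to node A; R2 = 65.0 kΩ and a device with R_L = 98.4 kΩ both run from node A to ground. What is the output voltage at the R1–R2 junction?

The load sits in parallel with R2, giving an effective lower resistance R2' = R2·R_L/(R2+R_L) = 39.14 kΩ.
Now apply the divider: V_out = 37.5 × 0.9586 = 35.95 V.

V_out ≈ 35.9 V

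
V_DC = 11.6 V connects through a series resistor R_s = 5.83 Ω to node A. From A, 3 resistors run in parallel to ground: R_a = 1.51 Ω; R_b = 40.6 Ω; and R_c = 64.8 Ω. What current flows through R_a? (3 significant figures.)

Combine the parallel branches: R_p = (1/1.51 + 1/40.6 + 1/64.8)⁻¹ = 1.424 Ω.
V_A = 11.6 × 1.424/7.254 = 2.277 V.
Branch current I = V_A/R_a = 2.277/1.51 = 1.508 A.

I ≈ 1.51 A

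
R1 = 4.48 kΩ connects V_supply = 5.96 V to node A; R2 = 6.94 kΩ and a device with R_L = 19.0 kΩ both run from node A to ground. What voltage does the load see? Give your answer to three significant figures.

The load sits in parallel with R2, giving an effective lower resistance R2' = R2·R_L/(R2+R_L) = 5.083 kΩ.
Now apply the divider: V_out = 5.96 × 0.5315 = 3.168 V.
(Unloaded it would be 3.62 V; the load pulls it down.)

V_out ≈ 3.17 V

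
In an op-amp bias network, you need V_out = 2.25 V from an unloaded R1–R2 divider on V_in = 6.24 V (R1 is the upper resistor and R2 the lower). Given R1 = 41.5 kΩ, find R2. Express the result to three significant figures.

R2 ≈ 23.4 kΩ

V_out/V_in = R2/(R1+R2) = 0.3606.
R2 = R1 · 0.3606/(1 − 0.3606) = 23.40 kΩ.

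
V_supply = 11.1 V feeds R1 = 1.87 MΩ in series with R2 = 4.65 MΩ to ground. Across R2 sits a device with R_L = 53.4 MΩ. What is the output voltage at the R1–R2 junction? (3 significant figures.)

First combine the lower leg with the load: R2 ‖ R_L = 4.278 MΩ.
Voltage divider with the loaded lower leg: V_out = 11.1 × 4.278/(1.87 + 4.278) = 11.1 × 0.6958 = 7.724 V.
(Unloaded it would be 7.92 V; the load pulls it down.)

V_out ≈ 7.72 V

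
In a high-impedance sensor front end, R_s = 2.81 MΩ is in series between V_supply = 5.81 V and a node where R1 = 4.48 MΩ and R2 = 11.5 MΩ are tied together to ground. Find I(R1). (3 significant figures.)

Equivalent of the parallel group: R_p = 3.224 MΩ.
Node voltage V_A = V_supply · R_p/(R_s + R_p) = 5.81 × 0.5343 = 3.104 V.
Branch current I = V_A/R1 = 3.104/4.48 = 0.6929 µA.

I ≈ 0.693 µA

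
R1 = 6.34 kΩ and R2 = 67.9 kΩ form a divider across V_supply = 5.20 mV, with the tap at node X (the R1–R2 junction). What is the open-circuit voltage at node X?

V_th ≈ 4.76 mV

Open-circuit (no load on X): V_th = V_supply · R2/(R1 + R2) = 5.20 × 67.9/(6.340 + 67.9) = 4.756 mV.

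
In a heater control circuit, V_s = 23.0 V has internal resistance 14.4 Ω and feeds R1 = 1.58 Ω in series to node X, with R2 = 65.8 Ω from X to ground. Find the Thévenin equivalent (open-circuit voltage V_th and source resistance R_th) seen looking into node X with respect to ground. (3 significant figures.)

R1' = 14.4 + 1.58 = 15.98 Ω (source resistance + R1).
V_th is the unloaded tap voltage: V_s · R2/(R1'+R2) = 23.0 × 0.8046 = 18.51 V.
Looking into X with the source shorted: R_th = R1'·R2/(R1'+R2) = 15.98 × 65.8/81.78 = 12.86 Ω.

V_th ≈ 18.5 V, R_th ≈ 12.9 Ω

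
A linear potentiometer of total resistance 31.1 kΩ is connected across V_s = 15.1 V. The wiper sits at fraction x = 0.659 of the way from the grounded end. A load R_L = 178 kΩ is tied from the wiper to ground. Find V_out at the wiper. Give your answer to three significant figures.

V_out ≈ 9.57 V

Split the track: R_lower = x·R_p = 20.49 kΩ, R_upper = (1−x)·R_p = 10.61 kΩ.
(x·R_p) ‖ R_L = 18.38 kΩ.
Loaded-divider output: V_out = 15.1 × 0.6341 = 9.575 V.
(Unloaded: V_out = x·V_s = 9.95 V.)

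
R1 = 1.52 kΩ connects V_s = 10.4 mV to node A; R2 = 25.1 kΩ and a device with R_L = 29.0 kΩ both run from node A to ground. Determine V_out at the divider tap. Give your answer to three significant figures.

V_out ≈ 9.34 mV

First combine the lower leg with the load: R2 ‖ R_L = 13.45 kΩ.
Voltage divider with the loaded lower leg: V_out = 10.4 × 13.45/(1.52 + 13.45) = 10.4 × 0.8985 = 9.344 mV.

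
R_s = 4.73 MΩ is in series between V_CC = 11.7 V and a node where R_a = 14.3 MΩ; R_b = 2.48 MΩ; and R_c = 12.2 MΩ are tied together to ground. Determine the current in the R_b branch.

Parallel bank: R_p = 1/(1/14.3 + 1/2.48 + 1/12.2) = 1.801 MΩ.
V_A by voltage divider: V_A = 11.7 × 1.801/(4.73 + 1.801) = 3.227 V.
I(R_b) = V_A / R_b = 3.227/2.48 = 1.301 µA.

I ≈ 1.30 µA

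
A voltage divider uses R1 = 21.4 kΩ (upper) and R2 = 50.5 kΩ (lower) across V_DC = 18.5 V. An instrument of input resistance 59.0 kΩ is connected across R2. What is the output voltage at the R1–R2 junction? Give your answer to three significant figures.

V_out ≈ 10.4 V

The load sits in parallel with R2, giving an effective lower resistance R2' = R2·R_L/(R2+R_L) = 27.21 kΩ.
Now apply the divider: V_out = 18.5 × 0.5598 = 10.36 V.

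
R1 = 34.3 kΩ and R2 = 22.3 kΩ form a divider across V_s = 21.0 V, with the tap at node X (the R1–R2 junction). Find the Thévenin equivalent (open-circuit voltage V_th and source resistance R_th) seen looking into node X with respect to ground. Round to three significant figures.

V_th ≈ 8.27 V, R_th ≈ 13.5 kΩ

Open-circuit (no load on X): V_th = V_s · R2/(R1 + R2) = 21.0 × 22.3/(34.30 + 22.3) = 8.274 V.
With V_s suppressed (replaced by a short), R_th = R1 ‖ R2 = (34.30 × 22.3)/(34.30 + 22.3) = 13.51 kΩ.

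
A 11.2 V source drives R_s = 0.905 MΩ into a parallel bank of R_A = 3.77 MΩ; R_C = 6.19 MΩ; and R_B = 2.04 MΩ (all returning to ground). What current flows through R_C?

Combine the parallel branches: R_p = (1/3.77 + 1/6.19 + 1/2.04)⁻¹ = 1.091 MΩ.
V_A = 11.2 × 1.091/1.996 = 6.121 V.
Branch current I = V_A/R_C = 6.121/6.19 = 0.9888 µA.

I ≈ 0.989 µA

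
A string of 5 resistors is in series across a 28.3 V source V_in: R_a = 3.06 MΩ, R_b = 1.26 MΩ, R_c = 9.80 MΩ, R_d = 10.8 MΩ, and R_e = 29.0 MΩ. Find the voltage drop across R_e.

V ≈ 15.2 V

Series total: ΣR = 3.06 + 1.26 + 9.80 + 10.8 + 29.0 = 53.92 MΩ.
V = V_in · R/ΣR = 28.3 × 0.5378 = 15.22 V.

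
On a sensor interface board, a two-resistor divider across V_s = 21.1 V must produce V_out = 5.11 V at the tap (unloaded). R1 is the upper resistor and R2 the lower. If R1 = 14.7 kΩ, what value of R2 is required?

The divider ratio is R2/(R1+R2) = 5.11/21.1 = 0.2422.
So R2 = R1 · V_out/(V_s − V_out) = 14.7 × 5.11/(21.1 − 5.11) = 14.7 × 0.3196 = 4.698 kΩ.

R2 ≈ 4.70 kΩ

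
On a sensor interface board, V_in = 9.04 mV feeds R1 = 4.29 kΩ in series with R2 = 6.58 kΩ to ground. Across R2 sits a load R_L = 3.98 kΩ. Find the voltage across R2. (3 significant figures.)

R2 ‖ R_L = (6.58 × 3.98)/(6.58 + 3.98) = 2.480 kΩ.
Then V_out = V_in · R2'/(R1 + R2') = 9.04 × 2.480/6.770 = 3.312 mV.

V_out ≈ 3.31 mV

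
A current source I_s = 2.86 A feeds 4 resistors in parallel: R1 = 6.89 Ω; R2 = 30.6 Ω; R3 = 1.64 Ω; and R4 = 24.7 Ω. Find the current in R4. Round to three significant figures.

Conductances: ΣG = 1/6.89 + 1/30.6 + 1/1.64 + 1/24.7 = 0.8281 (1/Ω).
By the current-divider rule, I = I_s · G_k/ΣG = 2.86 × 0.04889 = 0.1398 A.

I ≈ 0.140 A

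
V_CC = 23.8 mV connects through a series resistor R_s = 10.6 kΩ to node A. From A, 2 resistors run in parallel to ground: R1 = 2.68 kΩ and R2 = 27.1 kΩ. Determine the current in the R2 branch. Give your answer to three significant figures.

Equivalent of the parallel group: R_p = 2.439 kΩ.
V_A = 23.8 × 2.439/13.04 = 4.452 mV.
I(R2) = V_A / R2 = 4.452/27.1 = 0.1643 µA.
(Check via current divider: I_total = 1.825 µA; share G_k/ΣG = 0.08999 → same result.)

I ≈ 0.164 µA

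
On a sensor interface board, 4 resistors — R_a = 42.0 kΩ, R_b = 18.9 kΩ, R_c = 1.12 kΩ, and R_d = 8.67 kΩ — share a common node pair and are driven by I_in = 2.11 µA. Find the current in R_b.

Conductances: ΣG = 1/42.0 + 1/18.9 + 1/1.12 + 1/8.67 = 1.085 (1/kΩ).
R_b takes the fraction G_k/ΣG = 0.05291/1.085 = 0.04877, so I = 2.11 × 0.04877 = 0.1029 µA.

I ≈ 0.103 µA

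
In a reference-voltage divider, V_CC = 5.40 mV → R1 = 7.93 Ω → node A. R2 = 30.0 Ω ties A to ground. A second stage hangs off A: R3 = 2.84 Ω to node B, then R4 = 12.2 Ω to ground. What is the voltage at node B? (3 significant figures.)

V_B ≈ 2.44 mV

Node A sees R2 in parallel with the series input of stage 2, R3 + R4 = 15.04 Ω.
R2 ‖ (R3+R4) = 10.02 Ω.
First divider: V_A = V_CC · 10.02/(7.93 + 10.02) = 3.014 mV.
Then the unloaded second divider: V_B = V_A × R4/(R3+R4) = 3.014 × 0.8112 = 2.445 mV.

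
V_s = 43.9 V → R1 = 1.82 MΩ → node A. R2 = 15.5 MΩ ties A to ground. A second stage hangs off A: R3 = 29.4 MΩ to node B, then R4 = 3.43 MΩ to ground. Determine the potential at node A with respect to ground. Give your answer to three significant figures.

V_A ≈ 37.4 V

The second stage (R3 + R4 = 32.83 MΩ) loads node A in parallel with R2.
R2 ‖ (R3+R4) = 10.53 MΩ.
V_A = 43.9 × 10.53/(1.82 + 10.53) = 37.43 V.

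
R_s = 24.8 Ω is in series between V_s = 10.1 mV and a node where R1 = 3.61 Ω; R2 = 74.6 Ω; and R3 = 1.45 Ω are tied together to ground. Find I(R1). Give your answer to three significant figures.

I ≈ 0.111 mA

Parallel bank: R_p = 1/(1/3.61 + 1/74.6 + 1/1.45) = 1.020 Ω.
V_A by voltage divider: V_A = 10.1 × 1.020/(24.8 + 1.020) = 0.3991 mV.
I(R1) = V_A / R1 = 0.3991/3.61 = 0.1106 mA.
(Equivalently: I_total = 0.3912 mA, then current-divider fraction G_k/ΣG = 0.2826.)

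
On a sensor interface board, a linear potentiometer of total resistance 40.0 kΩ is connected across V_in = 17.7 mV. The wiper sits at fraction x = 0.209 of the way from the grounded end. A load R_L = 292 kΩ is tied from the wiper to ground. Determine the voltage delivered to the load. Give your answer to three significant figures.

V_out ≈ 3.62 mV

Lower segment x·R_p = 8.360 kΩ; upper segment (1−x)·R_p = 31.64 kΩ.
R_L loads the lower segment: effective lower R = 8.127 kΩ.
Then V_out = V_in · 8.127/(31.64 + 8.127) = 3.617 mV.
(Unloaded: V_out = x·V_in = 3.70 mV.)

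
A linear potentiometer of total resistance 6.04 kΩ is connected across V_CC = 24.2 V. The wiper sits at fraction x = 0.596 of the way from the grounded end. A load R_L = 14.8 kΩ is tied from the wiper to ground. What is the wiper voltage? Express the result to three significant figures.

V_out ≈ 13.1 V

Split the track: R_lower = x·R_p = 3.600 kΩ, R_upper = (1−x)·R_p = 2.440 kΩ.
R_L loads the lower segment: effective lower R = 2.896 kΩ.
V_out = 24.2 × 2.896/(2.440 + 2.896) = 13.13 V.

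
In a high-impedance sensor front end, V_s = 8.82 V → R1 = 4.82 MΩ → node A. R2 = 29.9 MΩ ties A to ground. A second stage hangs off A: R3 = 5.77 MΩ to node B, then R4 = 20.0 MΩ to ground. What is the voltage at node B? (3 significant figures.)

V_B ≈ 5.08 V

The second stage (R3 + R4 = 25.77 MΩ) loads node A in parallel with R2.
Effective lower resistance at A: R2 ‖ 25.77 = 13.84 MΩ.
First divider: V_A = V_s · 13.84/(4.82 + 13.84) = 6.542 V.
V_B = V_A × 0.7761 = 5.077 V.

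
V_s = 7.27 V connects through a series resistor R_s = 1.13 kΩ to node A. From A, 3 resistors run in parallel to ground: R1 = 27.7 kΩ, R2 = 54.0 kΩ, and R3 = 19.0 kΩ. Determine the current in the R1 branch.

I ≈ 0.234 mA

Combine the parallel branches: R_p = (1/27.7 + 1/54.0 + 1/19.0)⁻¹ = 9.324 kΩ.
V_A by voltage divider: V_A = 7.27 × 9.324/(1.13 + 9.324) = 6.484 V.
I(R1) = V_A / R1 = 6.484/27.7 = 0.2341 mA.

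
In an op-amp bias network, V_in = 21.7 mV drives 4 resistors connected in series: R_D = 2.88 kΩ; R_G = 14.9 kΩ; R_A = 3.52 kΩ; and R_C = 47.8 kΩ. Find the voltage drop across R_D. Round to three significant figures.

V ≈ 0.904 mV

Series total: ΣR = 2.88 + 14.9 + 3.52 + 47.8 = 69.10 kΩ.
Voltage divider: V = V_in · (2.880 / 69.10) = 21.7 × 0.04168 = 0.9044 mV.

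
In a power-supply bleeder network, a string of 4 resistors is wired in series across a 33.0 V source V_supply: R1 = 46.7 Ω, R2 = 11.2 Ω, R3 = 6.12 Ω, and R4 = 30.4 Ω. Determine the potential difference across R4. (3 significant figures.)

Series total: ΣR = 46.7 + 11.2 + 6.12 + 30.4 = 94.42 Ω.
V = V_supply · R/ΣR = 33.0 × 0.3220 = 10.62 V.

V ≈ 10.6 V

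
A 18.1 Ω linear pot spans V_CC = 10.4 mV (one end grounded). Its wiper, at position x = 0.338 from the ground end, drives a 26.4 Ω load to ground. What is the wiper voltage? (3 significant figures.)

V_out ≈ 3.05 mV

The pot divides into 11.98 Ω above the wiper and 6.118 Ω below.
Lower segment in parallel with the load: 6.118 ‖ 26.4 = 4.967 Ω.
Then V_out = V_CC · 4.967/(11.98 + 4.967) = 3.048 mV.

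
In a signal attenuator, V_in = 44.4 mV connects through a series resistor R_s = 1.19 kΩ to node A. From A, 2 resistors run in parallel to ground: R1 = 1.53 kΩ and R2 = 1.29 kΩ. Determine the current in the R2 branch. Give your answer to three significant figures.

Equivalent of the parallel group: R_p = 0.6999 kΩ.
Node voltage V_A = V_in · R_p/(R_s + R_p) = 44.4 × 0.3703 = 16.44 mV.
Branch current I = V_A/R2 = 16.44/1.29 = 12.75 µA.

I ≈ 12.7 µA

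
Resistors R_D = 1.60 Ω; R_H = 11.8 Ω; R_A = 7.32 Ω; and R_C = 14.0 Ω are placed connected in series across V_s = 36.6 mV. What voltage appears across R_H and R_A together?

Total series resistance ΣR = 1.60 + 11.8 + 7.32 + 14.0 = 34.72 Ω.
R_{R_H..R_A} = 11.8 + 7.32 = 19.12 Ω.
By the voltage-divider rule, V = 36.6 × 19.12/34.72 = 20.16 mV.

V ≈ 20.2 mV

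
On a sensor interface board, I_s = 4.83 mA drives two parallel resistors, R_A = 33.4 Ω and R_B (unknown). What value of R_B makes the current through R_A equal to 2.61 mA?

R_B ≈ 39.3 Ω

In a two-way split, I_A/I_s = R_B/(R_A + R_B).
With f = 0.5404, R_B = R_A · f/(1−f) = 33.4 × 1.176 = 39.27 Ω.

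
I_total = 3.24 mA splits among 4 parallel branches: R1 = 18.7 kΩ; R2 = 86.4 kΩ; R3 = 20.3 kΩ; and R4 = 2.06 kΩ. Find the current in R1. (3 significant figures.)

ΣG = 1/18.7 + 1/86.4 + 1/20.3 + 1/2.06 = 0.5997.
Current divider: I(R1) = I_total · G_k/ΣG = 3.24 × (0.05348/0.5997) = 3.24 × 0.08916 = 0.2889 mA.

I ≈ 0.289 mA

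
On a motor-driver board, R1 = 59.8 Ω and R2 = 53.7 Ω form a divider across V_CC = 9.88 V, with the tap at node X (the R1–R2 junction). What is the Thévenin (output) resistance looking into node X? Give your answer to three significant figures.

R_th ≈ 28.3 Ω

Looking into X with the source shorted: R_th = R1·R2/(R1+R2) = 59.80 × 53.7/113.5 = 28.29 Ω.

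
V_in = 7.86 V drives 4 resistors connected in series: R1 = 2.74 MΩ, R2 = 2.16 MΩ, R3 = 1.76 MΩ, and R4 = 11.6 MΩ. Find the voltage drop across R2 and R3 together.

V ≈ 1.69 V

Series total: ΣR = 2.74 + 2.16 + 1.76 + 11.6 = 18.26 MΩ.
R_{R2..R3} = 2.16 + 1.76 = 3.920 MΩ.
V = V_in · R/ΣR = 7.86 × 0.2147 = 1.687 V.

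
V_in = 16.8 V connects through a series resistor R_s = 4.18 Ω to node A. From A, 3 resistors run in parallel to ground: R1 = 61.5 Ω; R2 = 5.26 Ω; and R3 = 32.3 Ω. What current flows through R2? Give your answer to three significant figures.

I ≈ 1.60 A

Combine the parallel branches: R_p = (1/61.5 + 1/5.26 + 1/32.3)⁻¹ = 4.213 Ω.
V_A = 16.8 × 4.213/8.393 = 8.433 V.
Branch current I = V_A/R2 = 8.433/5.26 = 1.603 A.
(Equivalently: I_total = 2.002 A, then current-divider fraction G_k/ΣG = 0.8010.)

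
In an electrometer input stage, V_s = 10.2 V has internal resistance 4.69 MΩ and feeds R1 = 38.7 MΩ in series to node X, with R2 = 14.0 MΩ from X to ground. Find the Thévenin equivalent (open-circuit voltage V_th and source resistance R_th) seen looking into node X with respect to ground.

V_th ≈ 2.49 V, R_th ≈ 10.6 MΩ

R1' = 4.69 + 38.7 = 43.39 MΩ (source resistance + R1).
Open-circuit (no load on X): V_th = V_s · R2/(R1' + R2) = 10.2 × 14.0/(43.39 + 14.0) = 2.488 V.
Looking into X with the source shorted: R_th = R1'·R2/(R1'+R2) = 43.39 × 14.0/57.39 = 10.58 MΩ.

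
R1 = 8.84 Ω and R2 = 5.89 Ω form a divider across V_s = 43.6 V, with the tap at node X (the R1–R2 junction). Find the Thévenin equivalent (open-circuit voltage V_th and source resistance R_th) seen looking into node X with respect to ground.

Open-circuit (no load on X): V_th = V_s · R2/(R1 + R2) = 43.6 × 5.89/(8.840 + 5.89) = 17.43 V.
With V_s suppressed (replaced by a short), R_th = R1 ‖ R2 = (8.840 × 5.89)/(8.840 + 5.89) = 3.535 Ω.

V_th ≈ 17.4 V, R_th ≈ 3.53 Ω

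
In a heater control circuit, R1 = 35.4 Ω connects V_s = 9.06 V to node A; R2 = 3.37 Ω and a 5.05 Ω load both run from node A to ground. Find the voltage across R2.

First combine the lower leg with the load: R2 ‖ R_L = 2.021 Ω.
Now apply the divider: V_out = 9.06 × 0.05401 = 0.4894 V.

V_out ≈ 0.489 V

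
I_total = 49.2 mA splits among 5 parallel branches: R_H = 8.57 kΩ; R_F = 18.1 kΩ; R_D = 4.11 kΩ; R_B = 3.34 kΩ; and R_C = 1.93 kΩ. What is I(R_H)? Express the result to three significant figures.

I ≈ 4.66 mA

Total conductance ΣG = 1/8.57 + 1/18.1 + 1/4.11 + 1/3.34 + 1/1.93 = 1.233 (units of 1/kΩ).
Current divider: I(R_H) = I_total · G_k/ΣG = 49.2 × (0.1167/1.233) = 49.2 × 0.09465 = 4.657 mA.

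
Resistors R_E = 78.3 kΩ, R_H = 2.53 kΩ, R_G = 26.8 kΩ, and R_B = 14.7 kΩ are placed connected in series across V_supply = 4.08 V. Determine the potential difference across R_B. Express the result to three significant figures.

Series total: ΣR = 78.3 + 2.53 + 26.8 + 14.7 = 122.3 kΩ.
V = V_supply · R/ΣR = 4.08 × 0.1202 = 0.4903 V.

V ≈ 0.490 V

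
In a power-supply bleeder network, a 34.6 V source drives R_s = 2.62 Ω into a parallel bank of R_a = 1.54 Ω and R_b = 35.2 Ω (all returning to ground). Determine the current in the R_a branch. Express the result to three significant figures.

Parallel bank: R_p = 1/(1/1.54 + 1/35.2) = 1.475 Ω.
V_A by voltage divider: V_A = 34.6 × 1.475/(2.62 + 1.475) = 12.47 V.
I(R_a) = V_A / R_a = 12.47/1.54 = 8.094 A.
(Equivalently: I_total = 8.448 A, then current-divider fraction G_k/ΣG = 0.9581.)

I ≈ 8.09 A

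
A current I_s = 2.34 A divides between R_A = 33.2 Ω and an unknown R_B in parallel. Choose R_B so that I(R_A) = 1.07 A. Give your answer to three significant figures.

The fraction through R_A equals R_B/(R_A+R_B).
1.07/2.34 = R_B/(R_A + R_B) → R_B = R_A · (0.4573)/(1 − 0.4573) = 33.2 × 0.8425 = 27.97 Ω.

R_B ≈ 28.0 Ω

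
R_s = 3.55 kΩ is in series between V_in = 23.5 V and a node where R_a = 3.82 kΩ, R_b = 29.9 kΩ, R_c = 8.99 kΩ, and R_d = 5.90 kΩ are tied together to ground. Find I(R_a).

I ≈ 2.02 mA

Equivalent of the parallel group: R_p = 1.736 kΩ.
V_A by voltage divider: V_A = 23.5 × 1.736/(3.55 + 1.736) = 7.719 V.
I(R_a) = V_A / R_a = 7.719/3.82 = 2.021 mA.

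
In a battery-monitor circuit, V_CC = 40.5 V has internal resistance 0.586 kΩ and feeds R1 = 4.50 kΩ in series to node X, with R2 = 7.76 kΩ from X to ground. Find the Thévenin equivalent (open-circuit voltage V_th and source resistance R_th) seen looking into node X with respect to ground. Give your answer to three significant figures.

R1' = 0.586 + 4.50 = 5.086 kΩ (source resistance + R1).
Open-circuit (no load on X): V_th = V_CC · R2/(R1' + R2) = 40.5 × 7.76/(5.086 + 7.76) = 24.47 V.
Zeroing V_CC shorts the top of R1' to ground, so R_th = R1' ‖ R2 = 3.072 kΩ.

V_th ≈ 24.5 V, R_th ≈ 3.07 kΩ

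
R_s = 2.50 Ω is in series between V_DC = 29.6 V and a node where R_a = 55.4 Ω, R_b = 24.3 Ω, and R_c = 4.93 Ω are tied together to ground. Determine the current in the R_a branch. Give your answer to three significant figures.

Combine the parallel branches: R_p = (1/55.4 + 1/24.3 + 1/4.93)⁻¹ = 3.816 Ω.
V_A = 29.6 × 3.816/6.316 = 17.88 V.
Branch current I = V_A/R_a = 17.88/55.4 = 0.3228 A.
(Check via current divider: I_total = 4.686 A; share G_k/ΣG = 0.06888 → same result.)

I ≈ 0.323 A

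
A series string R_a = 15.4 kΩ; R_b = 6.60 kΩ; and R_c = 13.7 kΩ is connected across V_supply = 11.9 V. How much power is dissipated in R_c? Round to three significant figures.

P ≈ 1.52 mW

The common current is I = 11.9/35.70 = 0.3333 mA.
P(R_c) = I²·R_c = (0.3333)² × 13.7 = 1.522 mW.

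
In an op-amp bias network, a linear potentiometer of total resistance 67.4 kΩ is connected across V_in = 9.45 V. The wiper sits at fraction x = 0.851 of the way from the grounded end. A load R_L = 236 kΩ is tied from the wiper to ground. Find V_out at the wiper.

Lower segment x·R_p = 57.36 kΩ; upper segment (1−x)·R_p = 10.04 kΩ.
R_L loads the lower segment: effective lower R = 46.14 kΩ.
V_out = 9.45 × 46.14/(10.04 + 46.14) = 7.761 V.
(Unloaded: V_out = x·V_in = 8.04 V.)

V_out ≈ 7.76 V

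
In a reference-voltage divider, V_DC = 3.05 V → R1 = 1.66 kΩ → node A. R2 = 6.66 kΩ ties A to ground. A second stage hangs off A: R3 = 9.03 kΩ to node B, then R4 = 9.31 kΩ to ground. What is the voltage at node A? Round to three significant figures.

The second stage (R3 + R4 = 18.34 kΩ) loads node A in parallel with R2.
Effective lower resistance at A: R2 ‖ 18.34 = 4.886 kΩ.
So V_A = 3.05 × 0.7464 = 2.277 V.

V_A ≈ 2.28 V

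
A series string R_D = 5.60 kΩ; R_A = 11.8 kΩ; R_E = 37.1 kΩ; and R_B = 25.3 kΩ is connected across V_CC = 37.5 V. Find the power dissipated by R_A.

Series current I = V_CC/ΣR = 37.5/79.80 = 0.4699 mA.
P(R_A) = I²·R_A = (0.4699)² × 11.8 = 2.606 mW.

P ≈ 2.61 mW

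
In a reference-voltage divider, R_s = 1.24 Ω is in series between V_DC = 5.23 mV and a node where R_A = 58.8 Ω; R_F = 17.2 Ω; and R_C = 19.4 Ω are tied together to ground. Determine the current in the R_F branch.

I ≈ 0.263 mA

Combine the parallel branches: R_p = (1/58.8 + 1/17.2 + 1/19.4)⁻¹ = 7.893 Ω.
Node voltage V_A = V_DC · R_p/(R_s + R_p) = 5.23 × 0.8642 = 4.520 mV.
I(R_F) = V_A / R_F = 4.520/17.2 = 0.2628 mA.
(Check via current divider: I_total = 0.5726 mA; share G_k/ΣG = 0.4589 → same result.)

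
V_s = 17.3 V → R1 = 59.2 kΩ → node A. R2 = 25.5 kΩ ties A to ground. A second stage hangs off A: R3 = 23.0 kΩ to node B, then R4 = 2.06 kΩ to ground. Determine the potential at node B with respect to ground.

V_B ≈ 0.250 V

The second stage (R3 + R4 = 25.06 kΩ) loads node A in parallel with R2.
Effective lower resistance at A: R2 ‖ 25.06 = 12.64 kΩ.
So V_A = 17.3 × 0.1759 = 3.044 V.
Stage 2 is unloaded, so V_B = V_A · R4/(R3+R4) = 3.044 × 2.06/25.06 = 0.2502 V.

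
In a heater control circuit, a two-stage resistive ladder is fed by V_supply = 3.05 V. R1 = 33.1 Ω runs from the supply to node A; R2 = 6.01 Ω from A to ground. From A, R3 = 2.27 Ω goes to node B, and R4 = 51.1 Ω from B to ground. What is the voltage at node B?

The second stage (R3 + R4 = 53.37 Ω) loads node A in parallel with R2.
Effective lower resistance at A: R2 ‖ 53.37 = 5.402 Ω.
V_A = 3.05 × 5.402/(33.1 + 5.402) = 0.4279 V.
Stage 2 is unloaded, so V_B = V_A · R4/(R3+R4) = 0.4279 × 51.1/53.37 = 0.4097 V.

V_B ≈ 0.410 V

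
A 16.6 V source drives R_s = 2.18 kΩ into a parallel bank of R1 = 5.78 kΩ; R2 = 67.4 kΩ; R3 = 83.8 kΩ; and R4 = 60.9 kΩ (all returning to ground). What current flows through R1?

Equivalent of the parallel group: R_p = 4.625 kΩ.
Node voltage V_A = V_in · R_p/(R_s + R_p) = 16.6 × 0.6797 = 11.28 V.
I(R1) = V_A / R1 = 11.28/5.78 = 1.952 mA.
(Equivalently: I_total = 2.439 mA, then current-divider fraction G_k/ΣG = 0.8002.)

I ≈ 1.95 mA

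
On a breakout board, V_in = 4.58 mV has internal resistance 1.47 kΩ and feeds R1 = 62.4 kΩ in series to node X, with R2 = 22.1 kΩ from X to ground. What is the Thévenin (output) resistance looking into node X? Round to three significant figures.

R_th ≈ 16.4 kΩ

R1' = 1.47 + 62.4 = 63.87 kΩ (source resistance + R1).
With V_in suppressed (replaced by a short), R_th = R1' ‖ R2 = (63.87 × 22.1)/(63.87 + 22.1) = 16.42 kΩ.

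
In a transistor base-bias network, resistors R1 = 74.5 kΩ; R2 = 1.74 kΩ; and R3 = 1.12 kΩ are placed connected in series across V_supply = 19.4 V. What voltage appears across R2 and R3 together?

Total series resistance ΣR = 74.5 + 1.74 + 1.12 = 77.36 kΩ.
R_{R2..R3} = 1.74 + 1.12 = 2.860 kΩ.
V = V_supply · R/ΣR = 19.4 × 0.03697 = 0.7172 V.

V ≈ 0.717 V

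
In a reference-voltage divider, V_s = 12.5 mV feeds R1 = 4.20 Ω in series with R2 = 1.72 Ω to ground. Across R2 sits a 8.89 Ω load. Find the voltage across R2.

V_out ≈ 3.19 mV

First combine the lower leg with the load: R2 ‖ R_L = 1.441 Ω.
Then V_out = V_s · R2'/(R1 + R2') = 12.5 × 1.441/5.641 = 3.193 mV.
(Unloaded it would be 3.63 mV; the load pulls it down.)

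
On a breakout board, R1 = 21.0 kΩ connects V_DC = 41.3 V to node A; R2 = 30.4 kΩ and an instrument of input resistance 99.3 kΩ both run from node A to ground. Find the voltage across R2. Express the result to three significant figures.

The load sits in parallel with R2, giving an effective lower resistance R2' = R2·R_L/(R2+R_L) = 23.27 kΩ.
Voltage divider with the loaded lower leg: V_out = 41.3 × 23.27/(21.0 + 23.27) = 41.3 × 0.5257 = 21.71 V.
(Unloaded it would be 24.4 V; the load pulls it down.)

V_out ≈ 21.7 V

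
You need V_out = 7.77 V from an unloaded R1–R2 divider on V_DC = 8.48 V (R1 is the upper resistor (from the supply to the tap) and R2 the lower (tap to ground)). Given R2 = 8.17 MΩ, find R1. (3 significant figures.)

The divider ratio is R2/(R1+R2) = 7.77/8.48 = 0.9163.
So R1 = R2 · (V_DC/V_out − 1) = 8.17 × (8.48/7.77 − 1) = 8.17 × 0.09138 = 0.7466 MΩ.

R1 ≈ 0.747 MΩ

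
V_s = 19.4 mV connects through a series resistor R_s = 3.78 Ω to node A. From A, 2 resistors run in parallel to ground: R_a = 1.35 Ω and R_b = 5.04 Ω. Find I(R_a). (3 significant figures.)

Parallel bank: R_p = 1/(1/1.35 + 1/5.04) = 1.065 Ω.
V_A by voltage divider: V_A = 19.4 × 1.065/(3.78 + 1.065) = 4.264 mV.
I(R_a) = V_A / R_a = 4.264/1.35 = 3.158 mA.
(Check via current divider: I_total = 4.004 mA; share G_k/ΣG = 0.7887 → same result.)

I ≈ 3.16 mA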